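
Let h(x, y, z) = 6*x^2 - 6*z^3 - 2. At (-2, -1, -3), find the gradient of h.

(-24, 0, -162)

∂h/∂x = 12*x
∂h/∂y = 0
∂h/∂z = -18*z^2
∇h = (12*x, 0, -18*z^2)
At (-2, -1, -3): (-24, 0, -162).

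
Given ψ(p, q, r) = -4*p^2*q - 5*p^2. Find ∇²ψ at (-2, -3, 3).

14

∂²ψ/∂p² = -2*(4*q + 5)
∂²ψ/∂q² = 0
∂²ψ/∂r² = 0
∇²ψ = -8*q - 10
At (-2, -3, 3): 14.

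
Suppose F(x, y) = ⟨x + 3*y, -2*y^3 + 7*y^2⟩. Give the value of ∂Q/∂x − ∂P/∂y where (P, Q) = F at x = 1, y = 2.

∂F₂/∂x = 0
∂F₁/∂y = 3
Scalar curl = -3
At (1, 2): -3.

-3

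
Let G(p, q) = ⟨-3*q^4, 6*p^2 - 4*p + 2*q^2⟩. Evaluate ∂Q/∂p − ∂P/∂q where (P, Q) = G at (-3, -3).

∂G₂/∂p = 12*p - 4
∂G₁/∂q = -12*q^3
Scalar curl = 12*p + 12*q^3 - 4
At (-3, -3): -364.

-364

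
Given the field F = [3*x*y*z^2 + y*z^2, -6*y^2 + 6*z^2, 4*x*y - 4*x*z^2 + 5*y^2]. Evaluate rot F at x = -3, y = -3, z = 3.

(∇×F)₁ = ∂F₃/∂y − ∂F₂/∂z = 4*x + 10*y - 12*z
(∇×F)₂ = ∂F₁/∂z − ∂F₃/∂x = 6*x*y*z + 2*y*z - 4*y + 4*z^2
(∇×F)₃ = ∂F₂/∂x − ∂F₁/∂y = -3*x*z^2 - z^2
∇×F = (4*x + 10*y - 12*z, 6*x*y*z + 2*y*z - 4*y + 4*z^2, -3*x*z^2 - z^2)
At (-3, -3, 3): (-78, 192, 72).

(-78, 192, 72)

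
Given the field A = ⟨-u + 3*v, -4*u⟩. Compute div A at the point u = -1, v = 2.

-1

∂A₁/∂u = -1
∂A₂/∂v = 0
∇·A = -1
At (-1, 2): -1.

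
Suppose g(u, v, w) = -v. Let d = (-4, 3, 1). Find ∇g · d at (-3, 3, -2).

∂g/∂u = 0
∂g/∂v = -1
∂g/∂w = 0
∇g at (-3, 3, -2) = (0, -1, 0)
∇g · d = (0)(-4) + (-1)(3) + (0)(1) = -3

-3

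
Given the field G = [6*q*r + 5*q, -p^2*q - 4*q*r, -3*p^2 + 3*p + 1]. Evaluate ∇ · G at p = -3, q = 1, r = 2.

-17

∂G₁/∂p = 0
∂G₂/∂q = -p^2 - 4*r
∂G₃/∂r = 0
∇·G = -p^2 - 4*r
At (-3, 1, 2): -17.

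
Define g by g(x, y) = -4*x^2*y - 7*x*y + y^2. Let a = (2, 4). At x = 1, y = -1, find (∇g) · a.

-22

∂g/∂x = -8*x*y - 7*y
∂g/∂y = -4*x^2 - 7*x + 2*y
∇g at (1, -1) = (15, -13)
∇g · a = (15)(2) + (-13)(4) = -22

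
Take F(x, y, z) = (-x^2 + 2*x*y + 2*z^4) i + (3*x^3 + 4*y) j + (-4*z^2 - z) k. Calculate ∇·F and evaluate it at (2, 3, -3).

∂F₁/∂x = -2*x + 2*y
∂F₂/∂y = 4
∂F₃/∂z = -8*z - 1
∇·F = -2*x + 2*y - 8*z + 3
At (2, 3, -3): 29.

29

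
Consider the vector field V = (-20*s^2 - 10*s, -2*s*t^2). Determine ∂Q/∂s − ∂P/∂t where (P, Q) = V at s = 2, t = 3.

∂V₂/∂s = -2*t^2
∂V₁/∂t = 0
Scalar curl = -2*t^2
At (2, 3): -18.

-18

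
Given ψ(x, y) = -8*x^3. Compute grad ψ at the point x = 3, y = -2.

(-216, 0)

∂ψ/∂x = -24*x^2
∂ψ/∂y = 0
∇ψ = (-24*x^2, 0)
At (3, -2): (-216, 0).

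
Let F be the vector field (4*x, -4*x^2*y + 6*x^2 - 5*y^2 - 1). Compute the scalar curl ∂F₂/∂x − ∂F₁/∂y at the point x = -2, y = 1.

∂F₂/∂x = -8*x*y + 12*x
∂F₁/∂y = 0
Scalar curl = -8*x*y + 12*x
At (-2, 1): -8.

-8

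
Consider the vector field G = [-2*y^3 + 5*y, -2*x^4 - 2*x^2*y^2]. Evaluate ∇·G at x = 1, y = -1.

4

∂G₁/∂x = 0
∂G₂/∂y = -4*x^2*y
∇·G = -4*x^2*y
At (1, -1): 4.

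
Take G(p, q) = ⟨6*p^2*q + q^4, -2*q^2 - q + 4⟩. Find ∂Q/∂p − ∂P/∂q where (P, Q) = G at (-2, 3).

-132

∂G₂/∂p = 0
∂G₁/∂q = 6*p^2 + 4*q^3
Scalar curl = -6*p^2 - 4*q^3
At (-2, 3): -132.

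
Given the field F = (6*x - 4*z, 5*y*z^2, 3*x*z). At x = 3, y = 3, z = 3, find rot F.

(-90, -13, 0)

(∇×F)₁ = ∂F₃/∂y − ∂F₂/∂z = -10*y*z
(∇×F)₂ = ∂F₁/∂z − ∂F₃/∂x = -3*z - 4
(∇×F)₃ = ∂F₂/∂x − ∂F₁/∂y = 0
∇×F = (-10*y*z, -3*z - 4, 0)
At (3, 3, 3): (-90, -13, 0).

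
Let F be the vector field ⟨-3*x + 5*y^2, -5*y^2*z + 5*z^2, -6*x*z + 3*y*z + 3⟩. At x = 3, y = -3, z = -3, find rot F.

(∇×F)₁ = ∂F₃/∂y − ∂F₂/∂z = 5*y^2 - 7*z
(∇×F)₂ = ∂F₁/∂z − ∂F₃/∂x = 6*z
(∇×F)₃ = ∂F₂/∂x − ∂F₁/∂y = -10*y
∇×F = (5*y^2 - 7*z, 6*z, -10*y)
At (3, -3, -3): (66, -18, 30).

(66, -18, 30)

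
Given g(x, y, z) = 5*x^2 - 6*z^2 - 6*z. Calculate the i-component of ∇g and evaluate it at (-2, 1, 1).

(∇g)_1 = ∂g/∂x = 10*x
At (-2, 1, 1): -20.

-20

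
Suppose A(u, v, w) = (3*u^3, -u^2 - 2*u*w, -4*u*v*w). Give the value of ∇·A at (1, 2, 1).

∂A₁/∂u = 9*u^2
∂A₂/∂v = 0
∂A₃/∂w = -4*u*v
∇·A = 9*u^2 - 4*u*v
At (1, 2, 1): 1.

1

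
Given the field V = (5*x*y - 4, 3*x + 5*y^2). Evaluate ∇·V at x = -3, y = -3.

∂V₁/∂x = 5*y
∂V₂/∂y = 10*y
∇·V = 15*y
At (-3, -3): -45.

-45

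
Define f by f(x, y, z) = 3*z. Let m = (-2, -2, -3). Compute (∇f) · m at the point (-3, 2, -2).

-9

∂f/∂x = 0
∂f/∂y = 0
∂f/∂z = 3
∇f at (-3, 2, -2) = (0, 0, 3)
∇f · m = (0)(-2) + (0)(-2) + (3)(-3) = -9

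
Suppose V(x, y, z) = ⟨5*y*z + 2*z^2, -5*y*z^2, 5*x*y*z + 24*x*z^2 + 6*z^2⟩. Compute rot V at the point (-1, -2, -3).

(75, -268, 15)

(∇×V)₁ = ∂V₃/∂y − ∂V₂/∂z = 5*x*z + 10*y*z
(∇×V)₂ = ∂V₁/∂z − ∂V₃/∂x = -5*y*z + 5*y - 24*z^2 + 4*z
(∇×V)₃ = ∂V₂/∂x − ∂V₁/∂y = -5*z
∇×V = (5*x*z + 10*y*z, -5*y*z + 5*y - 24*z^2 + 4*z, -5*z)
At (-1, -2, -3): (75, -268, 15).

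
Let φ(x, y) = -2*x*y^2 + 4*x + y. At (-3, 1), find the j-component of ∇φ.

(∇φ)_2 = ∂φ/∂y = -4*x*y + 1
At (-3, 1): 13.

13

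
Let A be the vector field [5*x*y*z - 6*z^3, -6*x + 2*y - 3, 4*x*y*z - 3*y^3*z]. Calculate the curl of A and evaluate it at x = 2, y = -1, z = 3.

(-3, -160, -36)

(∇×A)₁ = ∂A₃/∂y − ∂A₂/∂z = 4*x*z - 9*y^2*z
(∇×A)₂ = ∂A₁/∂z − ∂A₃/∂x = 5*x*y - 4*y*z - 18*z^2
(∇×A)₃ = ∂A₂/∂x − ∂A₁/∂y = -5*x*z - 6
∇×A = (4*x*z - 9*y^2*z, 5*x*y - 4*y*z - 18*z^2, -5*x*z - 6)
At (2, -1, 3): (-3, -160, -36).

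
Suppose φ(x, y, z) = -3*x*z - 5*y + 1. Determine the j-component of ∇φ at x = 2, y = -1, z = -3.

-5

(∇φ)_2 = ∂φ/∂y = -5
At (2, -1, -3): -5.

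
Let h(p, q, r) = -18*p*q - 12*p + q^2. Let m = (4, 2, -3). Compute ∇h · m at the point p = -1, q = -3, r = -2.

∂h/∂p = -18*q - 12
∂h/∂q = -18*p + 2*q
∂h/∂r = 0
∇h at (-1, -3, -2) = (42, 12, 0)
∇h · m = (42)(4) + (12)(2) + (0)(-3) = 192

192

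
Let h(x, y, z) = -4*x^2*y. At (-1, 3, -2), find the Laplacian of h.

∂²h/∂x² = -8*y
∂²h/∂y² = 0
∂²h/∂z² = 0
∇²h = -8*y
At (-1, 3, -2): -24.

-24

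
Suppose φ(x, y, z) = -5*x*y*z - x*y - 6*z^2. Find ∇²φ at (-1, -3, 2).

∂²φ/∂x² = 0
∂²φ/∂y² = 0
∂²φ/∂z² = -12
∇²φ = -12
At (-1, -3, 2): -12.

-12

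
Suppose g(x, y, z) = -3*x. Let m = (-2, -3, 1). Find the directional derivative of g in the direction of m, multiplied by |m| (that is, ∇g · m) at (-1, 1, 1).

6

∂g/∂x = -3
∂g/∂y = 0
∂g/∂z = 0
∇g at (-1, 1, 1) = (-3, 0, 0)
∇g · m = (-3)(-2) + (0)(-3) + (0)(1) = 6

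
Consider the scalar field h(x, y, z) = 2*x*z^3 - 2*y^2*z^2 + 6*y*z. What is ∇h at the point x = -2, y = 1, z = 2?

(16, -4, -50)

∂h/∂x = 2*z^3
∂h/∂y = -4*y*z^2 + 6*z
∂h/∂z = 6*x*z^2 - 4*y^2*z + 6*y
∇h = (2*z^3, -4*y*z^2 + 6*z, 6*x*z^2 - 4*y^2*z + 6*y)
At (-2, 1, 2): (16, -4, -50).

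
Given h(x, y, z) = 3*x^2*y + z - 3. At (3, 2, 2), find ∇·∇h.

12

∂²h/∂x² = 6*y
∂²h/∂y² = 0
∂²h/∂z² = 0
∇²h = 6*y
At (3, 2, 2): 12.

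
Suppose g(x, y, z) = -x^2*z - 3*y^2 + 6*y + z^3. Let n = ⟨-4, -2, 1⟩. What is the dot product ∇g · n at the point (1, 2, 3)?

∂g/∂x = -2*x*z
∂g/∂y = -6*y + 6
∂g/∂z = -x^2 + 3*z^2
∇g at (1, 2, 3) = (-6, -6, 26)
∇g · n = (-6)(-4) + (-6)(-2) + (26)(1) = 62

62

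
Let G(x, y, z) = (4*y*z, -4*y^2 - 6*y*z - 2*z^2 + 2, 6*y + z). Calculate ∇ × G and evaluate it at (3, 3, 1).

(28, 12, -4)

(∇×G)₁ = ∂G₃/∂y − ∂G₂/∂z = 6*y + 4*z + 6
(∇×G)₂ = ∂G₁/∂z − ∂G₃/∂x = 4*y
(∇×G)₃ = ∂G₂/∂x − ∂G₁/∂y = -4*z
∇×G = (6*y + 4*z + 6, 4*y, -4*z)
At (3, 3, 1): (28, 12, -4).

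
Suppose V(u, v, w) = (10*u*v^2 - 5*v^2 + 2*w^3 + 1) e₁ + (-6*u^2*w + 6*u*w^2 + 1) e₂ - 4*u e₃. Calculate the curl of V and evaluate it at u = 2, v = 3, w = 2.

(-24, 28, -114)

(∇×V)₁ = ∂V₃/∂v − ∂V₂/∂w = 6*u^2 - 12*u*w
(∇×V)₂ = ∂V₁/∂w − ∂V₃/∂u = 6*w^2 + 4
(∇×V)₃ = ∂V₂/∂u − ∂V₁/∂v = -20*u*v - 12*u*w + 10*v + 6*w^2
∇×V = (6*u^2 - 12*u*w, 6*w^2 + 4, -20*u*v - 12*u*w + 10*v + 6*w^2)
At (2, 3, 2): (-24, 28, -114).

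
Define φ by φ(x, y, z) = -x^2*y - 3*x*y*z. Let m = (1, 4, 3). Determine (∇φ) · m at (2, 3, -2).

-16

∂φ/∂x = -2*x*y - 3*y*z
∂φ/∂y = -x^2 - 3*x*z
∂φ/∂z = -3*x*y
∇φ at (2, 3, -2) = (6, 8, -18)
∇φ · m = (6)(1) + (8)(4) + (-18)(3) = -16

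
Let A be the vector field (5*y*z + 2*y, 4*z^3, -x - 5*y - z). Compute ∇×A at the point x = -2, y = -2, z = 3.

(∇×A)₁ = ∂A₃/∂y − ∂A₂/∂z = -12*z^2 - 5
(∇×A)₂ = ∂A₁/∂z − ∂A₃/∂x = 5*y + 1
(∇×A)₃ = ∂A₂/∂x − ∂A₁/∂y = -5*z - 2
∇×A = (-12*z^2 - 5, 5*y + 1, -5*z - 2)
At (-2, -2, 3): (-113, -9, -17).

(-113, -9, -17)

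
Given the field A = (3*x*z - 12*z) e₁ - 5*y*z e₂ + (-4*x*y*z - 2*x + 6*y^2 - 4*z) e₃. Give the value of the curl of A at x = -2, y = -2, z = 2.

(∇×A)₁ = ∂A₃/∂y − ∂A₂/∂z = -4*x*z + 17*y
(∇×A)₂ = ∂A₁/∂z − ∂A₃/∂x = 3*x + 4*y*z - 10
(∇×A)₃ = ∂A₂/∂x − ∂A₁/∂y = 0
∇×A = (-4*x*z + 17*y, 3*x + 4*y*z - 10, 0)
At (-2, -2, 2): (-18, -32, 0).

(-18, -32, 0)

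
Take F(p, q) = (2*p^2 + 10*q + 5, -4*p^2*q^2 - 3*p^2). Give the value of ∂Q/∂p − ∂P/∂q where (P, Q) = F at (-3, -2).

∂F₂/∂p = -8*p*q^2 - 6*p
∂F₁/∂q = 10
Scalar curl = -8*p*q^2 - 6*p - 10
At (-3, -2): 104.

104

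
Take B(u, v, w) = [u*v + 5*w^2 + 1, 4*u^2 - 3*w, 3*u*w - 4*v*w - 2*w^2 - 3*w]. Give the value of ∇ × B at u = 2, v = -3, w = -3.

(∇×B)₁ = ∂B₃/∂v − ∂B₂/∂w = -4*w + 3
(∇×B)₂ = ∂B₁/∂w − ∂B₃/∂u = 7*w
(∇×B)₃ = ∂B₂/∂u − ∂B₁/∂v = 7*u
∇×B = (-4*w + 3, 7*w, 7*u)
At (2, -3, -3): (15, -21, 14).

(15, -21, 14)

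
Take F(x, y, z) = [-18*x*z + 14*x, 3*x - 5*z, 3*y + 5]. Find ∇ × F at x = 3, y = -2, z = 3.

(∇×F)₁ = ∂F₃/∂y − ∂F₂/∂z = 8
(∇×F)₂ = ∂F₁/∂z − ∂F₃/∂x = -18*x
(∇×F)₃ = ∂F₂/∂x − ∂F₁/∂y = 3
∇×F = (8, -18*x, 3)
At (3, -2, 3): (8, -54, 3).

(8, -54, 3)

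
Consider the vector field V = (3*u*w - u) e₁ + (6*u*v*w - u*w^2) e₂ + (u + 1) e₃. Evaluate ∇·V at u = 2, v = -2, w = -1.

∂V₁/∂u = 3*w - 1
∂V₂/∂v = 6*u*w
∂V₃/∂w = 0
∇·V = 6*u*w + 3*w - 1
At (2, -2, -1): -16.

-16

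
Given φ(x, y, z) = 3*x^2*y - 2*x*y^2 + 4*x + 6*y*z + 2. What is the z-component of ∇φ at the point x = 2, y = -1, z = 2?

-6

(∇φ)_3 = ∂φ/∂z = 6*y
At (2, -1, 2): -6.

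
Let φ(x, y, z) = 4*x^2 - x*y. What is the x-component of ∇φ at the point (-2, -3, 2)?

(∇φ)_1 = ∂φ/∂x = 8*x - y
At (-2, -3, 2): -13.

-13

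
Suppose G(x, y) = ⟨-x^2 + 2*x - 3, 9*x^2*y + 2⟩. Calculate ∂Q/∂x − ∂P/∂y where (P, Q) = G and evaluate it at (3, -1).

-54

∂G₂/∂x = 18*x*y
∂G₁/∂y = 0
Scalar curl = 18*x*y
At (3, -1): -54.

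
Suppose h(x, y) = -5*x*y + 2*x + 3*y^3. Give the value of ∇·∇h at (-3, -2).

∂²h/∂x² = 0
∂²h/∂y² = 18*y
∇²h = 18*y
At (-3, -2): -36.

-36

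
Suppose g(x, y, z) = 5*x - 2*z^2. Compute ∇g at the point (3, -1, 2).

(5, 0, -8)

∂g/∂x = 5
∂g/∂y = 0
∂g/∂z = -4*z
∇g = (5, 0, -4*z)
At (3, -1, 2): (5, 0, -8).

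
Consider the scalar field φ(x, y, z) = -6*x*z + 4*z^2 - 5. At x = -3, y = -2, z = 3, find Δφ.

∂²φ/∂x² = 0
∂²φ/∂y² = 0
∂²φ/∂z² = 8
∇²φ = 8
At (-3, -2, 3): 8.

8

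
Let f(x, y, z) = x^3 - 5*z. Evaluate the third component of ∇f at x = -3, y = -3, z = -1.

-5

(∇f)_3 = ∂f/∂z = -5
At (-3, -3, -1): -5.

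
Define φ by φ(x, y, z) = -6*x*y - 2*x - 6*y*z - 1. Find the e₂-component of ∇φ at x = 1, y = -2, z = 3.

-24

(∇φ)_2 = ∂φ/∂y = -6*x - 6*z
At (1, -2, 3): -24.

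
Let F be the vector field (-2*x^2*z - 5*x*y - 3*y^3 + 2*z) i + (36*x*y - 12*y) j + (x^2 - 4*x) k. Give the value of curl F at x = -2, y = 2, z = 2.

(∇×F)₁ = ∂F₃/∂y − ∂F₂/∂z = 0
(∇×F)₂ = ∂F₁/∂z − ∂F₃/∂x = -2*x^2 - 2*x + 6
(∇×F)₃ = ∂F₂/∂x − ∂F₁/∂y = 5*x + 9*y^2 + 36*y
∇×F = (0, -2*x^2 - 2*x + 6, 5*x + 9*y^2 + 36*y)
At (-2, 2, 2): (0, 2, 98).

(0, 2, 98)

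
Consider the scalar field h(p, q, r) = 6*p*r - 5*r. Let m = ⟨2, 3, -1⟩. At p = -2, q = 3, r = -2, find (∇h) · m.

∂h/∂p = 6*r
∂h/∂q = 0
∂h/∂r = 6*p - 5
∇h at (-2, 3, -2) = (-12, 0, -17)
∇h · m = (-12)(2) + (0)(3) + (-17)(-1) = -7

-7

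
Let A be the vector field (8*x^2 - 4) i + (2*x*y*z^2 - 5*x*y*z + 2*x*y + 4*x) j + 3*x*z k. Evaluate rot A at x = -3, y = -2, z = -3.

(102, 9, -66)

(∇×A)₁ = ∂A₃/∂y − ∂A₂/∂z = -4*x*y*z + 5*x*y
(∇×A)₂ = ∂A₁/∂z − ∂A₃/∂x = -3*z
(∇×A)₃ = ∂A₂/∂x − ∂A₁/∂y = 2*y*z^2 - 5*y*z + 2*y + 4
∇×A = (-4*x*y*z + 5*x*y, -3*z, 2*y*z^2 - 5*y*z + 2*y + 4)
At (-3, -2, -3): (102, 9, -66).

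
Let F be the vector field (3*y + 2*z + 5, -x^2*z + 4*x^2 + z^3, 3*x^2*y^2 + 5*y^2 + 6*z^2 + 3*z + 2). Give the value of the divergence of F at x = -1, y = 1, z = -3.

-33

∂F₁/∂x = 0
∂F₂/∂y = 0
∂F₃/∂z = 12*z + 3
∇·F = 12*z + 3
At (-1, 1, -3): -33.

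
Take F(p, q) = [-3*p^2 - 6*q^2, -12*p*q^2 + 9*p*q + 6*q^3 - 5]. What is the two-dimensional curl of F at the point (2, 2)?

-6

∂F₂/∂p = -12*q^2 + 9*q
∂F₁/∂q = -12*q
Scalar curl = -12*q^2 + 21*q
At (2, 2): -6.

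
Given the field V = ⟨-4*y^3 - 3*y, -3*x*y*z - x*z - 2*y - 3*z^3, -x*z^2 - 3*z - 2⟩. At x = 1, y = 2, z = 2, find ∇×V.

(43, 4, 37)

(∇×V)₁ = ∂V₃/∂y − ∂V₂/∂z = 3*x*y + x + 9*z^2
(∇×V)₂ = ∂V₁/∂z − ∂V₃/∂x = z^2
(∇×V)₃ = ∂V₂/∂x − ∂V₁/∂y = 12*y^2 - 3*y*z - z + 3
∇×V = (3*x*y + x + 9*z^2, z^2, 12*y^2 - 3*y*z - z + 3)
At (1, 2, 2): (43, 4, 37).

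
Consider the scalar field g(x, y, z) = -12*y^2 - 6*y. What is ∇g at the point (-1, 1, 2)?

∂g/∂x = 0
∂g/∂y = -24*y - 6
∂g/∂z = 0
∇g = (0, -24*y - 6, 0)
At (-1, 1, 2): (0, -30, 0).

(0, -30, 0)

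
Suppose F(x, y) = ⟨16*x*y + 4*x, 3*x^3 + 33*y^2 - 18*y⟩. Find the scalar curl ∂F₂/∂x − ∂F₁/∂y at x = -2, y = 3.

68

∂F₂/∂x = 9*x^2
∂F₁/∂y = 16*x
Scalar curl = 9*x^2 - 16*x
At (-2, 3): 68.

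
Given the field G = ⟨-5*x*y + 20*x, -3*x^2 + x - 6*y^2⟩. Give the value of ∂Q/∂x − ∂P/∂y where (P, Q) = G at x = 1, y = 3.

0

∂G₂/∂x = -6*x + 1
∂G₁/∂y = -5*x
Scalar curl = -x + 1
At (1, 3): 0.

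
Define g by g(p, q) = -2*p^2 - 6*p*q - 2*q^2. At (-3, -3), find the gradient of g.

(30, 30)

∂g/∂p = -4*p - 6*q
∂g/∂q = -6*p - 4*q
∇g = (-4*p - 6*q, -6*p - 4*q)
At (-3, -3): (30, 30).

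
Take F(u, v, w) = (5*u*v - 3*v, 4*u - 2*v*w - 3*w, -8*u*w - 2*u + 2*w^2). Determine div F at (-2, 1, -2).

17

∂F₁/∂u = 5*v
∂F₂/∂v = -2*w
∂F₃/∂w = -8*u + 4*w
∇·F = -8*u + 5*v + 2*w
At (-2, 1, -2): 17.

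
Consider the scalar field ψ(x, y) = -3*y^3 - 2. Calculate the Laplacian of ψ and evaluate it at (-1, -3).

∂²ψ/∂x² = 0
∂²ψ/∂y² = -18*y
∇²ψ = -18*y
At (-1, -3): 54.

54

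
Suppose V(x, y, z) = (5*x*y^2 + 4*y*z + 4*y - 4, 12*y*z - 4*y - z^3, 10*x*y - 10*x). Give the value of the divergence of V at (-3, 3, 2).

65

∂V₁/∂x = 5*y^2
∂V₂/∂y = 12*z - 4
∂V₃/∂z = 0
∇·V = 5*y^2 + 12*z - 4
At (-3, 3, 2): 65.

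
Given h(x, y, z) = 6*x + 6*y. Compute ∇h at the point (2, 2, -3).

∂h/∂x = 6
∂h/∂y = 6
∂h/∂z = 0
∇h = (6, 6, 0)
At (2, 2, -3): (6, 6, 0).

(6, 6, 0)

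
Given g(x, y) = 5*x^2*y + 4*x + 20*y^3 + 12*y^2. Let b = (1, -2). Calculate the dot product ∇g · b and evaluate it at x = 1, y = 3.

∂g/∂x = 10*x*y + 4
∂g/∂y = 5*x^2 + 60*y^2 + 24*y
∇g at (1, 3) = (34, 617)
∇g · b = (34)(1) + (617)(-2) = -1200

-1200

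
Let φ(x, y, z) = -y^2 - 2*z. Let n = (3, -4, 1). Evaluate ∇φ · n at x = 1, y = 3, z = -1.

∂φ/∂x = 0
∂φ/∂y = -2*y
∂φ/∂z = -2
∇φ at (1, 3, -1) = (0, -6, -2)
∇φ · n = (0)(3) + (-6)(-4) + (-2)(1) = 22

22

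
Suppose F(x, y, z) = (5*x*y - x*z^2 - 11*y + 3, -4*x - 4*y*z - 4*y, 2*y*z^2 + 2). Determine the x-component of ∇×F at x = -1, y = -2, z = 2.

0

(∇×F)_1 = ∂F₃/∂y − ∂F₂/∂z
= 2*z^2 − (-4*y)
= 4*y + 2*z^2
At (-1, -2, 2): 0.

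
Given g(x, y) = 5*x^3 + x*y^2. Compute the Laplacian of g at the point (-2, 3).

∂²g/∂x² = 30*x
∂²g/∂y² = 2*x
∇²g = 32*x
At (-2, 3): -64.

-64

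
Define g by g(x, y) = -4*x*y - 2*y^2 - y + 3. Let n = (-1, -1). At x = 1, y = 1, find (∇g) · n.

∂g/∂x = -4*y
∂g/∂y = -4*x - 4*y - 1
∇g at (1, 1) = (-4, -9)
∇g · n = (-4)(-1) + (-9)(-1) = 13

13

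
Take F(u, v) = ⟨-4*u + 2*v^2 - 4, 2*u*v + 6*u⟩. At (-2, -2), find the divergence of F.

-8

∂F₁/∂u = -4
∂F₂/∂v = 2*u
∇·F = 2*u - 4
At (-2, -2): -8.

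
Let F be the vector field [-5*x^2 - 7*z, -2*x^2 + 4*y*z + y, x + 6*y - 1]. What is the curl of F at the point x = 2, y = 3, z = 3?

(∇×F)₁ = ∂F₃/∂y − ∂F₂/∂z = -4*y + 6
(∇×F)₂ = ∂F₁/∂z − ∂F₃/∂x = -8
(∇×F)₃ = ∂F₂/∂x − ∂F₁/∂y = -4*x
∇×F = (-4*y + 6, -8, -4*x)
At (2, 3, 3): (-6, -8, -8).

(-6, -8, -8)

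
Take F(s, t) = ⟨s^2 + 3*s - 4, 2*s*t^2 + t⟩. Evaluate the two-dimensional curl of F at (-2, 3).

18

∂F₂/∂s = 2*t^2
∂F₁/∂t = 0
Scalar curl = 2*t^2
At (-2, 3): 18.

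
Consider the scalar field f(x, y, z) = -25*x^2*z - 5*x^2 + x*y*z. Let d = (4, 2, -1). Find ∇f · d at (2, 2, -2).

∂f/∂x = -50*x*z - 10*x + y*z
∂f/∂y = x*z
∂f/∂z = -25*x^2 + x*y
∇f at (2, 2, -2) = (176, -4, -96)
∇f · d = (176)(4) + (-4)(2) + (-96)(-1) = 792

792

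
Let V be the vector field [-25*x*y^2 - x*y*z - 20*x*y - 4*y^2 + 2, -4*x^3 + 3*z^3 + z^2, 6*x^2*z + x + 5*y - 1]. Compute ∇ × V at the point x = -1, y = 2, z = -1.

(-2, -11, -115)

(∇×V)₁ = ∂V₃/∂y − ∂V₂/∂z = -9*z^2 - 2*z + 5
(∇×V)₂ = ∂V₁/∂z − ∂V₃/∂x = -x*y - 12*x*z - 1
(∇×V)₃ = ∂V₂/∂x − ∂V₁/∂y = -12*x^2 + 50*x*y + x*z + 20*x + 8*y
∇×V = (-9*z^2 - 2*z + 5, -x*y - 12*x*z - 1, -12*x^2 + 50*x*y + x*z + 20*x + 8*y)
At (-1, 2, -1): (-2, -11, -115).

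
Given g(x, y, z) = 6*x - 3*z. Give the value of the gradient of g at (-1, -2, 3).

∂g/∂x = 6
∂g/∂y = 0
∂g/∂z = -3
∇g = (6, 0, -3)
At (-1, -2, 3): (6, 0, -3).

(6, 0, -3)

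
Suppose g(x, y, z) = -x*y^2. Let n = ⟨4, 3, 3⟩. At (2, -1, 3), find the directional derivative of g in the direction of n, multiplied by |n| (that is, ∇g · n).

∂g/∂x = -y^2
∂g/∂y = -2*x*y
∂g/∂z = 0
∇g at (2, -1, 3) = (-1, 4, 0)
∇g · n = (-1)(4) + (4)(3) + (0)(3) = 8

8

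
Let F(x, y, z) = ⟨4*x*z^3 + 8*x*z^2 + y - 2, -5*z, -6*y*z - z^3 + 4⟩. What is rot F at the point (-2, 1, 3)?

(-13, -312, -1)

(∇×F)₁ = ∂F₃/∂y − ∂F₂/∂z = -6*z + 5
(∇×F)₂ = ∂F₁/∂z − ∂F₃/∂x = 12*x*z^2 + 16*x*z
(∇×F)₃ = ∂F₂/∂x − ∂F₁/∂y = -1
∇×F = (-6*z + 5, 12*x*z^2 + 16*x*z, -1)
At (-2, 1, 3): (-13, -312, -1).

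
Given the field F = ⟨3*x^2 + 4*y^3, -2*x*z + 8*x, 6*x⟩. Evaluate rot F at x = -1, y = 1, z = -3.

(∇×F)₁ = ∂F₃/∂y − ∂F₂/∂z = 2*x
(∇×F)₂ = ∂F₁/∂z − ∂F₃/∂x = -6
(∇×F)₃ = ∂F₂/∂x − ∂F₁/∂y = -12*y^2 - 2*z + 8
∇×F = (2*x, -6, -12*y^2 - 2*z + 8)
At (-1, 1, -3): (-2, -6, 2).

(-2, -6, 2)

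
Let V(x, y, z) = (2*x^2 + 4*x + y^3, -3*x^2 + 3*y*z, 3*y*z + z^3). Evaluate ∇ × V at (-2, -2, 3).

(∇×V)₁ = ∂V₃/∂y − ∂V₂/∂z = -3*y + 3*z
(∇×V)₂ = ∂V₁/∂z − ∂V₃/∂x = 0
(∇×V)₃ = ∂V₂/∂x − ∂V₁/∂y = -6*x - 3*y^2
∇×V = (-3*y + 3*z, 0, -6*x - 3*y^2)
At (-2, -2, 3): (15, 0, 0).

(15, 0, 0)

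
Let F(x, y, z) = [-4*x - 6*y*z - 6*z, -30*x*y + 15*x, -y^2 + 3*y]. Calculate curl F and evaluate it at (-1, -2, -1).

(7, 6, 69)

(∇×F)₁ = ∂F₃/∂y − ∂F₂/∂z = -2*y + 3
(∇×F)₂ = ∂F₁/∂z − ∂F₃/∂x = -6*y - 6
(∇×F)₃ = ∂F₂/∂x − ∂F₁/∂y = -30*y + 6*z + 15
∇×F = (-2*y + 3, -6*y - 6, -30*y + 6*z + 15)
At (-1, -2, -1): (7, 6, 69).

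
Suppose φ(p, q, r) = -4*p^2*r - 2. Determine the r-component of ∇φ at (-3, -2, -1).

-36

(∇φ)_3 = ∂φ/∂r = -4*p^2
At (-3, -2, -1): -36.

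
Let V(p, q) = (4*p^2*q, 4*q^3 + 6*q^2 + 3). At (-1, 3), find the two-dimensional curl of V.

-4

∂V₂/∂p = 0
∂V₁/∂q = 4*p^2
Scalar curl = -4*p^2
At (-1, 3): -4.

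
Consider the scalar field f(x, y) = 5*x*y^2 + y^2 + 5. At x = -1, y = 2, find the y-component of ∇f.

-16

(∇f)_2 = ∂f/∂y = 10*x*y + 2*y
At (-1, 2): -16.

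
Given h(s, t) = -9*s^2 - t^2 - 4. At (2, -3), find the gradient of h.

(-36, 6)

∂h/∂s = -18*s
∂h/∂t = -2*t
∇h = (-18*s, -2*t)
At (2, -3): (-36, 6).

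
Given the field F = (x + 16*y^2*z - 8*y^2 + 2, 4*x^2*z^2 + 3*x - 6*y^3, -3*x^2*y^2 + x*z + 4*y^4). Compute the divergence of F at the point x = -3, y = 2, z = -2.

-74

∂F₁/∂x = 1
∂F₂/∂y = -18*y^2
∂F₃/∂z = x
∇·F = x - 18*y^2 + 1
At (-3, 2, -2): -74.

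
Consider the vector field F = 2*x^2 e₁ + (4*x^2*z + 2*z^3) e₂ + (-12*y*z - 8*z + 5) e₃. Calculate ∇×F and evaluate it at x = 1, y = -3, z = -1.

(∇×F)₁ = ∂F₃/∂y − ∂F₂/∂z = -4*x^2 - 6*z^2 - 12*z
(∇×F)₂ = ∂F₁/∂z − ∂F₃/∂x = 0
(∇×F)₃ = ∂F₂/∂x − ∂F₁/∂y = 8*x*z
∇×F = (-4*x^2 - 6*z^2 - 12*z, 0, 8*x*z)
At (1, -3, -1): (2, 0, -8).

(2, 0, -8)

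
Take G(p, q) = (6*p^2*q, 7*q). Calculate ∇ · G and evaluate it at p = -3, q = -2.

∂G₁/∂p = 12*p*q
∂G₂/∂q = 7
∇·G = 12*p*q + 7
At (-3, -2): 79.

79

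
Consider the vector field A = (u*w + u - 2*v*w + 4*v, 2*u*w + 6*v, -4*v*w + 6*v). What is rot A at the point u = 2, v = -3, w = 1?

(∇×A)₁ = ∂A₃/∂v − ∂A₂/∂w = -2*u - 4*w + 6
(∇×A)₂ = ∂A₁/∂w − ∂A₃/∂u = u - 2*v
(∇×A)₃ = ∂A₂/∂u − ∂A₁/∂v = 4*w - 4
∇×A = (-2*u - 4*w + 6, u - 2*v, 4*w - 4)
At (2, -3, 1): (-2, 8, 0).

(-2, 8, 0)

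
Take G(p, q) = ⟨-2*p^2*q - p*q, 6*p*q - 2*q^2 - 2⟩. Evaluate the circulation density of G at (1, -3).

-15

∂G₂/∂p = 6*q
∂G₁/∂q = -2*p^2 - p
Scalar curl = 2*p^2 + p + 6*q
At (1, -3): -15.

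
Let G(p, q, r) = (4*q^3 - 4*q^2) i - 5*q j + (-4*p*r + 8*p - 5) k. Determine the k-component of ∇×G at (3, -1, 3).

(∇×G)_3 = ∂G₂/∂p − ∂G₁/∂q
= 0 − (12*q^2 - 8*q)
= -12*q^2 + 8*q
At (3, -1, 3): -20.

-20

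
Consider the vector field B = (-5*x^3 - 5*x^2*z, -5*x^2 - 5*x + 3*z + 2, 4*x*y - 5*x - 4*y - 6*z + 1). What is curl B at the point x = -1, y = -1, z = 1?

(∇×B)₁ = ∂B₃/∂y − ∂B₂/∂z = 4*x - 7
(∇×B)₂ = ∂B₁/∂z − ∂B₃/∂x = -5*x^2 - 4*y + 5
(∇×B)₃ = ∂B₂/∂x − ∂B₁/∂y = -10*x - 5
∇×B = (4*x - 7, -5*x^2 - 4*y + 5, -10*x - 5)
At (-1, -1, 1): (-11, 4, 5).

(-11, 4, 5)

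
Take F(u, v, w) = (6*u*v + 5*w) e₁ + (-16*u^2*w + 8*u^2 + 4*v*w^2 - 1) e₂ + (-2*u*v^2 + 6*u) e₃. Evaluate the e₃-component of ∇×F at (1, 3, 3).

(∇×F)_3 = ∂F₂/∂u − ∂F₁/∂v
= -32*u*w + 16*u − (6*u)
= -32*u*w + 10*u
At (1, 3, 3): -86.

-86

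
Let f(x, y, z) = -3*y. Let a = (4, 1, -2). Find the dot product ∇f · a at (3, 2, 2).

-3

∂f/∂x = 0
∂f/∂y = -3
∂f/∂z = 0
∇f at (3, 2, 2) = (0, -3, 0)
∇f · a = (0)(4) + (-3)(1) + (0)(-2) = -3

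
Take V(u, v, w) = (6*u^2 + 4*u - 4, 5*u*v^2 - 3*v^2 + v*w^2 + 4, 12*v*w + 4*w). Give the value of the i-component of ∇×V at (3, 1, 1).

(∇×V)_1 = ∂V₃/∂v − ∂V₂/∂w
= 12*w − (2*v*w)
= -2*v*w + 12*w
At (3, 1, 1): 10.

10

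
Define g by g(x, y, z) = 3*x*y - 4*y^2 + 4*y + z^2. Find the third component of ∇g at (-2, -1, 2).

(∇g)_3 = ∂g/∂z = 2*z
At (-2, -1, 2): 4.

4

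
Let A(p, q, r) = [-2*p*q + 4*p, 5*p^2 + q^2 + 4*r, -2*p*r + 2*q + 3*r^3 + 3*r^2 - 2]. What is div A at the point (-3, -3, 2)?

∂A₁/∂p = -2*q + 4
∂A₂/∂q = 2*q
∂A₃/∂r = -2*p + 9*r^2 + 6*r
∇·A = -2*p + 9*r^2 + 6*r + 4
At (-3, -3, 2): 58.

58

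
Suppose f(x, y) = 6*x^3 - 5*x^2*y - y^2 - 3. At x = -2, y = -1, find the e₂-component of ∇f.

-18

(∇f)_2 = ∂f/∂y = -5*x^2 - 2*y
At (-2, -1): -18.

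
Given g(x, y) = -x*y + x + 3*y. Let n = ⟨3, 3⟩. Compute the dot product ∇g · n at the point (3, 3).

-6

∂g/∂x = -y + 1
∂g/∂y = -x + 3
∇g at (3, 3) = (-2, 0)
∇g · n = (-2)(3) + (0)(3) = -6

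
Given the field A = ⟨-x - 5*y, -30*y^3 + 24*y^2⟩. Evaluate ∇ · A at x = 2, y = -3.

∂A₁/∂x = -1
∂A₂/∂y = -90*y^2 + 48*y
∇·A = -90*y^2 + 48*y - 1
At (2, -3): -955.

-955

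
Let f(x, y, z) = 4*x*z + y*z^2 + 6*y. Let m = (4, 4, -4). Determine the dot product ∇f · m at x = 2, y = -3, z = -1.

∂f/∂x = 4*z
∂f/∂y = z^2 + 6
∂f/∂z = 4*x + 2*y*z
∇f at (2, -3, -1) = (-4, 7, 14)
∇f · m = (-4)(4) + (7)(4) + (14)(-4) = -44

-44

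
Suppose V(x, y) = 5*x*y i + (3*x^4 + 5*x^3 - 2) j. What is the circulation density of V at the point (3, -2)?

∂V₂/∂x = 12*x^3 + 15*x^2
∂V₁/∂y = 5*x
Scalar curl = 12*x^3 + 15*x^2 - 5*x
At (3, -2): 444.

444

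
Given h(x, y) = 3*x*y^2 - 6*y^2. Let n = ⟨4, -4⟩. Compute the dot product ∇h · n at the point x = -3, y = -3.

∂h/∂x = 3*y^2
∂h/∂y = 6*x*y - 12*y
∇h at (-3, -3) = (27, 90)
∇h · n = (27)(4) + (90)(-4) = -252

-252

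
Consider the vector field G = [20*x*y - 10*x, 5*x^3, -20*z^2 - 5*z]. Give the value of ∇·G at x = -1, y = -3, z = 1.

∂G₁/∂x = 20*y - 10
∂G₂/∂y = 0
∂G₃/∂z = -40*z - 5
∇·G = 20*y - 40*z - 15
At (-1, -3, 1): -115.

-115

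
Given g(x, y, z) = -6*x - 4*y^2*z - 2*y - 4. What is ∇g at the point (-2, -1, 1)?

∂g/∂x = -6
∂g/∂y = -8*y*z - 2
∂g/∂z = -4*y^2
∇g = (-6, -8*y*z - 2, -4*y^2)
At (-2, -1, 1): (-6, 6, -4).

(-6, 6, -4)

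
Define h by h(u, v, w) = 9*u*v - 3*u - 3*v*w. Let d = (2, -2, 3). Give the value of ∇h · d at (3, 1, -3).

∂h/∂u = 9*v - 3
∂h/∂v = 9*u - 3*w
∂h/∂w = -3*v
∇h at (3, 1, -3) = (6, 36, -3)
∇h · d = (6)(2) + (36)(-2) + (-3)(3) = -69

-69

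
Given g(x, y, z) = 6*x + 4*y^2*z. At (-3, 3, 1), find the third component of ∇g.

(∇g)_3 = ∂g/∂z = 4*y^2
At (-3, 3, 1): 36.

36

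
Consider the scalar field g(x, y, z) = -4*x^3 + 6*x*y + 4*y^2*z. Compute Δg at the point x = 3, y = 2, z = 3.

-48

∂²g/∂x² = -24*x
∂²g/∂y² = 8*z
∂²g/∂z² = 0
∇²g = -24*x + 8*z
At (3, 2, 3): -48.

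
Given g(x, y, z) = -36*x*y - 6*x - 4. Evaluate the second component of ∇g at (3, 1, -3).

(∇g)_2 = ∂g/∂y = -36*x
At (3, 1, -3): -108.

-108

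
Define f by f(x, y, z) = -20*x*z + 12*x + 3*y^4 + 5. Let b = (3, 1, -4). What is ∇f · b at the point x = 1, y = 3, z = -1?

500

∂f/∂x = -20*z + 12
∂f/∂y = 12*y^3
∂f/∂z = -20*x
∇f at (1, 3, -1) = (32, 324, -20)
∇f · b = (32)(3) + (324)(1) + (-20)(-4) = 500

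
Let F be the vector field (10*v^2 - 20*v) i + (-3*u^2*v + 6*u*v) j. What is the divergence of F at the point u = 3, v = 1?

∂F₁/∂u = 0
∂F₂/∂v = -3*u^2 + 6*u
∇·F = -3*u^2 + 6*u
At (3, 1): -9.

-9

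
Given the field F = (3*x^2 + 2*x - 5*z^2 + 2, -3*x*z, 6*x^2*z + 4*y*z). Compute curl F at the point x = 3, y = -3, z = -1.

(∇×F)₁ = ∂F₃/∂y − ∂F₂/∂z = 3*x + 4*z
(∇×F)₂ = ∂F₁/∂z − ∂F₃/∂x = -12*x*z - 10*z
(∇×F)₃ = ∂F₂/∂x − ∂F₁/∂y = -3*z
∇×F = (3*x + 4*z, -12*x*z - 10*z, -3*z)
At (3, -3, -1): (5, 46, 3).

(5, 46, 3)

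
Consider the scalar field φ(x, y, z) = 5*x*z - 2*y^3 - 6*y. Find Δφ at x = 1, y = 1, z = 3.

-12

∂²φ/∂x² = 0
∂²φ/∂y² = -12*y
∂²φ/∂z² = 0
∇²φ = -12*y
At (1, 1, 3): -12.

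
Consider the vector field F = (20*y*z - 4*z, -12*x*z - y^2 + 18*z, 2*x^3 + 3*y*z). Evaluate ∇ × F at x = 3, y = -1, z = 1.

(∇×F)₁ = ∂F₃/∂y − ∂F₂/∂z = 12*x + 3*z - 18
(∇×F)₂ = ∂F₁/∂z − ∂F₃/∂x = -6*x^2 + 20*y - 4
(∇×F)₃ = ∂F₂/∂x − ∂F₁/∂y = -32*z
∇×F = (12*x + 3*z - 18, -6*x^2 + 20*y - 4, -32*z)
At (3, -1, 1): (21, -78, -32).

(21, -78, -32)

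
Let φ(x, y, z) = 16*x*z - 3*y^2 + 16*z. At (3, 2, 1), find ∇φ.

(16, -12, 64)

∂φ/∂x = 16*z
∂φ/∂y = -6*y
∂φ/∂z = 16*x + 16
∇φ = (16*z, -6*y, 16*x + 16)
At (3, 2, 1): (16, -12, 64).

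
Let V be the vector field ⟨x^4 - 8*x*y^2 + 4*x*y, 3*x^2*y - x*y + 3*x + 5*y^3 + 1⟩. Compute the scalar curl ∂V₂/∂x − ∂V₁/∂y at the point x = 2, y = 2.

81

∂V₂/∂x = 6*x*y - y + 3
∂V₁/∂y = -16*x*y + 4*x
Scalar curl = 22*x*y - 4*x - y + 3
At (2, 2): 81.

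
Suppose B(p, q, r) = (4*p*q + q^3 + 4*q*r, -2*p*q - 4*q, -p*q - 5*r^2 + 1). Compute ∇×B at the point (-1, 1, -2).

(∇×B)₁ = ∂B₃/∂q − ∂B₂/∂r = -p
(∇×B)₂ = ∂B₁/∂r − ∂B₃/∂p = 5*q
(∇×B)₃ = ∂B₂/∂p − ∂B₁/∂q = -4*p - 3*q^2 - 2*q - 4*r
∇×B = (-p, 5*q, -4*p - 3*q^2 - 2*q - 4*r)
At (-1, 1, -2): (1, 5, 7).

(1, 5, 7)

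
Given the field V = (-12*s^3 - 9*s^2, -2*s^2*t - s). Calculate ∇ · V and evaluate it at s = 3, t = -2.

-396

∂V₁/∂s = -36*s^2 - 18*s
∂V₂/∂t = -2*s^2
∇·V = -38*s^2 - 18*s
At (3, -2): -396.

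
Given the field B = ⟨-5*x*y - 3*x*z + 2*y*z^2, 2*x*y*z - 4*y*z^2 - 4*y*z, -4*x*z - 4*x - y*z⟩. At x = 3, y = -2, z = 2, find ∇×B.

(-30, -13, -1)

(∇×B)₁ = ∂B₃/∂y − ∂B₂/∂z = -2*x*y + 8*y*z + 4*y - z
(∇×B)₂ = ∂B₁/∂z − ∂B₃/∂x = -3*x + 4*y*z + 4*z + 4
(∇×B)₃ = ∂B₂/∂x − ∂B₁/∂y = 5*x + 2*y*z - 2*z^2
∇×B = (-2*x*y + 8*y*z + 4*y - z, -3*x + 4*y*z + 4*z + 4, 5*x + 2*y*z - 2*z^2)
At (3, -2, 2): (-30, -13, -1).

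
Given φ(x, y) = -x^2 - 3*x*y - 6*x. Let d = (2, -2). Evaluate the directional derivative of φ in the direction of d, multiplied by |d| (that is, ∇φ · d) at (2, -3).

10

∂φ/∂x = -2*x - 3*y - 6
∂φ/∂y = -3*x
∇φ at (2, -3) = (-1, -6)
∇φ · d = (-1)(2) + (-6)(-2) = 10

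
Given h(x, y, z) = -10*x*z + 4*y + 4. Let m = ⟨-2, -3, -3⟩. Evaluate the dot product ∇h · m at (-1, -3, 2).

-2

∂h/∂x = -10*z
∂h/∂y = 4
∂h/∂z = -10*x
∇h at (-1, -3, 2) = (-20, 4, 10)
∇h · m = (-20)(-2) + (4)(-3) + (10)(-3) = -2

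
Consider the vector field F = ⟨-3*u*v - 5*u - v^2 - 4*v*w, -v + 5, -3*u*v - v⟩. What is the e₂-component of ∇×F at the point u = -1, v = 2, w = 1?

-2

(∇×F)_2 = ∂F₁/∂w − ∂F₃/∂u
= -4*v − (-3*v)
= -v
At (-1, 2, 1): -2.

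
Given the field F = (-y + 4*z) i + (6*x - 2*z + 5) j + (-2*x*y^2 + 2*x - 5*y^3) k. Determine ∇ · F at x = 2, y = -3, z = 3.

∂F₁/∂x = 0
∂F₂/∂y = 0
∂F₃/∂z = 0
∇·F = 0
At (2, -3, 3): 0.

0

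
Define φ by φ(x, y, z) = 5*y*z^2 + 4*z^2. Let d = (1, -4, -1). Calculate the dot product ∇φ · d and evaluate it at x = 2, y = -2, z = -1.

∂φ/∂x = 0
∂φ/∂y = 5*z^2
∂φ/∂z = 10*y*z + 8*z
∇φ at (2, -2, -1) = (0, 5, 12)
∇φ · d = (0)(1) + (5)(-4) + (12)(-1) = -32

-32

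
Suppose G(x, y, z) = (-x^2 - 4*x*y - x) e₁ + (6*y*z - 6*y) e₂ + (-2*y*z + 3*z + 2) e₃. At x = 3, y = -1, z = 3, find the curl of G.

(0, 0, 12)

(∇×G)₁ = ∂G₃/∂y − ∂G₂/∂z = -6*y - 2*z
(∇×G)₂ = ∂G₁/∂z − ∂G₃/∂x = 0
(∇×G)₃ = ∂G₂/∂x − ∂G₁/∂y = 4*x
∇×G = (-6*y - 2*z, 0, 4*x)
At (3, -1, 3): (0, 0, 12).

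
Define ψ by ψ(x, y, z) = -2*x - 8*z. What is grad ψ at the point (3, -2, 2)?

∂ψ/∂x = -2
∂ψ/∂y = 0
∂ψ/∂z = -8
∇ψ = (-2, 0, -8)
At (3, -2, 2): (-2, 0, -8).

(-2, 0, -8)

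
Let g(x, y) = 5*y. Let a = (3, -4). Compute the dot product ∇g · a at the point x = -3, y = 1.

-20

∂g/∂x = 0
∂g/∂y = 5
∇g at (-3, 1) = (0, 5)
∇g · a = (0)(3) + (5)(-4) = -20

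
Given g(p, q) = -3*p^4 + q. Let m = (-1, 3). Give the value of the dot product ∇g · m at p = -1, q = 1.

∂g/∂p = -12*p^3
∂g/∂q = 1
∇g at (-1, 1) = (12, 1)
∇g · m = (12)(-1) + (1)(3) = -9

-9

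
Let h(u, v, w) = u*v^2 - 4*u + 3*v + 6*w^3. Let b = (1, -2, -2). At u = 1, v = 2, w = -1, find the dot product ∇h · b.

∂h/∂u = v^2 - 4
∂h/∂v = 2*u*v + 3
∂h/∂w = 18*w^2
∇h at (1, 2, -1) = (0, 7, 18)
∇h · b = (0)(1) + (7)(-2) + (18)(-2) = -50

-50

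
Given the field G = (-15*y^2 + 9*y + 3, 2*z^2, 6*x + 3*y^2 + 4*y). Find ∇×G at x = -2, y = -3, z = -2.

(-6, -6, -99)

(∇×G)₁ = ∂G₃/∂y − ∂G₂/∂z = 6*y - 4*z + 4
(∇×G)₂ = ∂G₁/∂z − ∂G₃/∂x = -6
(∇×G)₃ = ∂G₂/∂x − ∂G₁/∂y = 30*y - 9
∇×G = (6*y - 4*z + 4, -6, 30*y - 9)
At (-2, -3, -2): (-6, -6, -99).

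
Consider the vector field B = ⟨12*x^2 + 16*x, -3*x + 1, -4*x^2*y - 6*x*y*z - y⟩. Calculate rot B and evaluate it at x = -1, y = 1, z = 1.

(∇×B)₁ = ∂B₃/∂y − ∂B₂/∂z = -4*x^2 - 6*x*z - 1
(∇×B)₂ = ∂B₁/∂z − ∂B₃/∂x = 8*x*y + 6*y*z
(∇×B)₃ = ∂B₂/∂x − ∂B₁/∂y = -3
∇×B = (-4*x^2 - 6*x*z - 1, 8*x*y + 6*y*z, -3)
At (-1, 1, 1): (1, -2, -3).

(1, -2, -3)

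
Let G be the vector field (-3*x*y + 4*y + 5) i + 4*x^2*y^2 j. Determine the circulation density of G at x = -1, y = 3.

-79

∂G₂/∂x = 8*x*y^2
∂G₁/∂y = -3*x + 4
Scalar curl = 8*x*y^2 + 3*x - 4
At (-1, 3): -79.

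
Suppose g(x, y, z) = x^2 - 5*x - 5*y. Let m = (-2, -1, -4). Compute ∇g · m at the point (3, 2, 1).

3

∂g/∂x = 2*x - 5
∂g/∂y = -5
∂g/∂z = 0
∇g at (3, 2, 1) = (1, -5, 0)
∇g · m = (1)(-2) + (-5)(-1) + (0)(-4) = 3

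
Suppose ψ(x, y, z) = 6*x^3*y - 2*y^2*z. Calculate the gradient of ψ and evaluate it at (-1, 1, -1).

∂ψ/∂x = 18*x^2*y
∂ψ/∂y = 6*x^3 - 4*y*z
∂ψ/∂z = -2*y^2
∇ψ = (18*x^2*y, 6*x^3 - 4*y*z, -2*y^2)
At (-1, 1, -1): (18, -2, -2).

(18, -2, -2)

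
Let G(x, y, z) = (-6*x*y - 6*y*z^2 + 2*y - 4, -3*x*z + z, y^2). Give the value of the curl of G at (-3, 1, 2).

(∇×G)₁ = ∂G₃/∂y − ∂G₂/∂z = 3*x + 2*y - 1
(∇×G)₂ = ∂G₁/∂z − ∂G₃/∂x = -12*y*z
(∇×G)₃ = ∂G₂/∂x − ∂G₁/∂y = 6*x + 6*z^2 - 3*z - 2
∇×G = (3*x + 2*y - 1, -12*y*z, 6*x + 6*z^2 - 3*z - 2)
At (-3, 1, 2): (-8, -24, -2).

(-8, -24, -2)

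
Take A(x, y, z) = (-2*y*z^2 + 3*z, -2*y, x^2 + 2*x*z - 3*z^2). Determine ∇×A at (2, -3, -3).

(0, -31, 18)

(∇×A)₁ = ∂A₃/∂y − ∂A₂/∂z = 0
(∇×A)₂ = ∂A₁/∂z − ∂A₃/∂x = -2*x - 4*y*z - 2*z + 3
(∇×A)₃ = ∂A₂/∂x − ∂A₁/∂y = 2*z^2
∇×A = (0, -2*x - 4*y*z - 2*z + 3, 2*z^2)
At (2, -3, -3): (0, -31, 18).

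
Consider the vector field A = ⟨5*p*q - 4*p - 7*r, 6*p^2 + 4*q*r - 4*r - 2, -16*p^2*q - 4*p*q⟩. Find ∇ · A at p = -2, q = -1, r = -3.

∂A₁/∂p = 5*q - 4
∂A₂/∂q = 4*r
∂A₃/∂r = 0
∇·A = 5*q + 4*r - 4
At (-2, -1, -3): -21.

-21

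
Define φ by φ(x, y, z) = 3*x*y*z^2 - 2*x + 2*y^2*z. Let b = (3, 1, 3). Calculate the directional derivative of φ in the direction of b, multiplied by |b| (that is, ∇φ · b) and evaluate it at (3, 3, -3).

∂φ/∂x = 3*y*z^2 - 2
∂φ/∂y = 3*x*z^2 + 4*y*z
∂φ/∂z = 6*x*y*z + 2*y^2
∇φ at (3, 3, -3) = (79, 45, -144)
∇φ · b = (79)(3) + (45)(1) + (-144)(3) = -150

-150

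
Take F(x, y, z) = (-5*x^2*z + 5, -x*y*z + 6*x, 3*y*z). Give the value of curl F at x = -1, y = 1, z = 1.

(2, -5, 5)

(∇×F)₁ = ∂F₃/∂y − ∂F₂/∂z = x*y + 3*z
(∇×F)₂ = ∂F₁/∂z − ∂F₃/∂x = -5*x^2
(∇×F)₃ = ∂F₂/∂x − ∂F₁/∂y = -y*z + 6
∇×F = (x*y + 3*z, -5*x^2, -y*z + 6)
At (-1, 1, 1): (2, -5, 5).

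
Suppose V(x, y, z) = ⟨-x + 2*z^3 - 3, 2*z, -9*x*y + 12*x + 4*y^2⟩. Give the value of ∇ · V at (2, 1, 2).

∂V₁/∂x = -1
∂V₂/∂y = 0
∂V₃/∂z = 0
∇·V = -1
At (2, 1, 2): -1.

-1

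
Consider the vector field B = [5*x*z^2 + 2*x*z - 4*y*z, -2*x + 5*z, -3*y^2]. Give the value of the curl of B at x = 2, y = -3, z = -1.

(13, -4, -6)

(∇×B)₁ = ∂B₃/∂y − ∂B₂/∂z = -6*y - 5
(∇×B)₂ = ∂B₁/∂z − ∂B₃/∂x = 10*x*z + 2*x - 4*y
(∇×B)₃ = ∂B₂/∂x − ∂B₁/∂y = 4*z - 2
∇×B = (-6*y - 5, 10*x*z + 2*x - 4*y, 4*z - 2)
At (2, -3, -1): (13, -4, -6).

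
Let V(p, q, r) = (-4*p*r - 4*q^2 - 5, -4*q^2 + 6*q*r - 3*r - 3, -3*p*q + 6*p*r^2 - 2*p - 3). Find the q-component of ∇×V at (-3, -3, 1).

-1

(∇×V)_2 = ∂V₁/∂r − ∂V₃/∂p
= -4*p − (-3*q + 6*r^2 - 2)
= -4*p + 3*q - 6*r^2 + 2
At (-3, -3, 1): -1.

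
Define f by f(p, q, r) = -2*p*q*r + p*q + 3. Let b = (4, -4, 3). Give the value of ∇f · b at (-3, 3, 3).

-66

∂f/∂p = -2*q*r + q
∂f/∂q = -2*p*r + p
∂f/∂r = -2*p*q
∇f at (-3, 3, 3) = (-15, 15, 18)
∇f · b = (-15)(4) + (15)(-4) + (18)(3) = -66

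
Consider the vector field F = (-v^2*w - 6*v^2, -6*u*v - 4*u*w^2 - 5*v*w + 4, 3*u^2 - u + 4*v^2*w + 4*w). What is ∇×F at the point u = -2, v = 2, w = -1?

(∇×F)₁ = ∂F₃/∂v − ∂F₂/∂w = 8*u*w + 8*v*w + 5*v
(∇×F)₂ = ∂F₁/∂w − ∂F₃/∂u = -6*u - v^2 + 1
(∇×F)₃ = ∂F₂/∂u − ∂F₁/∂v = 2*v*w + 6*v - 4*w^2
∇×F = (8*u*w + 8*v*w + 5*v, -6*u - v^2 + 1, 2*v*w + 6*v - 4*w^2)
At (-2, 2, -1): (10, 9, 4).

(10, 9, 4)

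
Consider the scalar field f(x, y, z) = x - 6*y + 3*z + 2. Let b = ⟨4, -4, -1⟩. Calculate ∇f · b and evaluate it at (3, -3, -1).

∂f/∂x = 1
∂f/∂y = -6
∂f/∂z = 3
∇f at (3, -3, -1) = (1, -6, 3)
∇f · b = (1)(4) + (-6)(-4) + (3)(-1) = 25

25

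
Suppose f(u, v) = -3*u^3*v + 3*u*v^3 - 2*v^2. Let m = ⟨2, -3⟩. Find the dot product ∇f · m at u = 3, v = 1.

∂f/∂u = -9*u^2*v + 3*v^3
∂f/∂v = -3*u^3 + 9*u*v^2 - 4*v
∇f at (3, 1) = (-78, -58)
∇f · m = (-78)(2) + (-58)(-3) = 18

18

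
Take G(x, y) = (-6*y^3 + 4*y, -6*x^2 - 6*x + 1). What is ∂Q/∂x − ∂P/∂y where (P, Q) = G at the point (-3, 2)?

98

∂G₂/∂x = -12*x - 6
∂G₁/∂y = -18*y^2 + 4
Scalar curl = -12*x + 18*y^2 - 10
At (-3, 2): 98.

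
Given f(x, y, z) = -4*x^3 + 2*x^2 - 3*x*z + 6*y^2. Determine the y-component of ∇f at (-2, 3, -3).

(∇f)_2 = ∂f/∂y = 12*y
At (-2, 3, -3): 36.

36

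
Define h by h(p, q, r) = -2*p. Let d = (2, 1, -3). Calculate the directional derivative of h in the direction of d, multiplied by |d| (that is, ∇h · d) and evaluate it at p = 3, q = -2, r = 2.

∂h/∂p = -2
∂h/∂q = 0
∂h/∂r = 0
∇h at (3, -2, 2) = (-2, 0, 0)
∇h · d = (-2)(2) + (0)(1) + (0)(-3) = -4

-4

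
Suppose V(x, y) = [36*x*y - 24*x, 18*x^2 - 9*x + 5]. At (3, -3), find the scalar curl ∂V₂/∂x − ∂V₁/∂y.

∂V₂/∂x = 36*x - 9
∂V₁/∂y = 36*x
Scalar curl = -9
At (3, -3): -9.

-9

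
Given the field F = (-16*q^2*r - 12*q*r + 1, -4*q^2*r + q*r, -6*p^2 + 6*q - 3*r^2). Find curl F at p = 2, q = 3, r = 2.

(39, -156, 216)

(∇×F)₁ = ∂F₃/∂q − ∂F₂/∂r = 4*q^2 - q + 6
(∇×F)₂ = ∂F₁/∂r − ∂F₃/∂p = 12*p - 16*q^2 - 12*q
(∇×F)₃ = ∂F₂/∂p − ∂F₁/∂q = 32*q*r + 12*r
∇×F = (4*q^2 - q + 6, 12*p - 16*q^2 - 12*q, 32*q*r + 12*r)
At (2, 3, 2): (39, -156, 216).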